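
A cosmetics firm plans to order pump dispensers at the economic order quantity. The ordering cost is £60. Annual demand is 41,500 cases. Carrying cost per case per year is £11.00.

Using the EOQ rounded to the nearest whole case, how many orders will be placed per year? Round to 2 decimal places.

2DS/H = 2·41,500·60/11 = 452,727.27
EOQ = √452,727.27 ≈ 672.85 → Q = 673
N = D/Q = 41,500/673 ≈ 61.664 orders/yr

61.66 orders per year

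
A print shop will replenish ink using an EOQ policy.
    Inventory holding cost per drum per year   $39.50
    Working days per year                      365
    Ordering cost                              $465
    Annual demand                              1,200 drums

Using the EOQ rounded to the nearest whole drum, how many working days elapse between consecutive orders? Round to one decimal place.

51.1 days

Optimal lot size Q* = (2 × 1,200 × $465 / $39.5)^½ ≈ 168.09 → Q = 168 drums
Cycle time = (working days × Q)/D = (365 × 168) / 1,200 = 51.100 days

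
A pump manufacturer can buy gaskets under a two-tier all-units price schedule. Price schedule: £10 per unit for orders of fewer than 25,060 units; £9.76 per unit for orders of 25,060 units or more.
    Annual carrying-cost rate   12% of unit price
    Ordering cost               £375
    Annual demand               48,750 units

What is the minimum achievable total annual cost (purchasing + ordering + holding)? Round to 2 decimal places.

H₁ = 12%×£10 = £1.2000;  H₂ = 12%×£9.76 = £1.1712
EOQ₁ = √(2×48,750×375/1.2000) = 5,519.85  (< 25,060, feasible at tier 1)
EOQ₂ = √(2×48,750×375/1.1712) = 5,587.31  (< 25,060 → use Q = 25,060 at tier-2 price)
TC(tier 1 (EOQ₁), Q≈5,519.9) = £494,123.82
TC(tier 2, Q≈25,060.0) = £491,204.64
Minimum at tier 2: £491,204.64

£491,204.64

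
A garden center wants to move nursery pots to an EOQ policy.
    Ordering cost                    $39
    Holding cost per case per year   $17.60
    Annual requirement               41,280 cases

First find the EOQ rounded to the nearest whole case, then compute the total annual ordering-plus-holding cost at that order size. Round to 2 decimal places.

Q* = √(2·D·S / H) = √(2·41,280·39 / 17.6) = √182,945.5 ≈ 427.72 → Q = 428 cases
Annual ordering cost = (D/Q)·S = (41,280/428) × 39 = $3,761.50
Annual holding cost  = (Q/2)·H = (428/2) × 17.6 = $3,766.40
Total = $3,761.50 + $3,766.40 = $7,527.90

$7,527.90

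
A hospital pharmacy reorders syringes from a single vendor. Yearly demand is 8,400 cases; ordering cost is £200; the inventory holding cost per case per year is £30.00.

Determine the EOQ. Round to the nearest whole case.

2DS/H = 2·8,400·200/30 = 112,000.00
EOQ = √112,000.00 ≈ 334.66

335 cases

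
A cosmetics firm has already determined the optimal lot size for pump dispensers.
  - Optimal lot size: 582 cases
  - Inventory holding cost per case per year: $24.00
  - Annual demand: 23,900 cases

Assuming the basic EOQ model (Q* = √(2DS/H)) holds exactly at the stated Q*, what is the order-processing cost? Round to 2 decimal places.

$170.07

EOQ relation: Q² = 2DS/H, so rearrange for the unknown.
S = Q²H / (2D) = 582² × 24 / (2 × 23,900) = 170.0706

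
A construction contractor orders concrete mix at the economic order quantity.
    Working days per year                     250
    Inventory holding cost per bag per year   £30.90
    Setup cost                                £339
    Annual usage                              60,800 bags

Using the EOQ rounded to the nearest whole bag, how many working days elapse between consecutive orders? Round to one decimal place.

4.7 days

2DS/H = 2·60,800·339/30.9 = 1,334,058.25
EOQ = √1,334,058.25 ≈ 1,155.01 → Q = 1,155 bags
Days between orders = 250 / (D/Q) = 250 / 52.641 ≈ 4.749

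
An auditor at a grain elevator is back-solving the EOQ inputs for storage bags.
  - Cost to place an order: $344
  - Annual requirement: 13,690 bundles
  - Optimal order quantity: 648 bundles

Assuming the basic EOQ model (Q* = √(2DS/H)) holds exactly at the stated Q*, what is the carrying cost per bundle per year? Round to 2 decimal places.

EOQ relation: Q² = 2DS/H, so rearrange for the unknown.
H = 2DS / Q² = 2 × 13,690 × 344 / 648² = 22.4307

$22.43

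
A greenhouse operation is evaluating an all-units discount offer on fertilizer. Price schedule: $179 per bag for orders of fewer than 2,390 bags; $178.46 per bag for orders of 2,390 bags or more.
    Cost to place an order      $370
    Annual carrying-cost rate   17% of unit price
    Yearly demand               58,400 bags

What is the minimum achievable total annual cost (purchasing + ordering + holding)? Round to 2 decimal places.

$10,467,359.15

H₁ = 17%×$179 = $30.4300;  H₂ = 17%×$178.46 = $30.3382
EOQ₁ = √(2×58,400×370/30.4300) = 1,191.71  (< 2,390, feasible at tier 1)
EOQ₂ = √(2×58,400×370/30.3382) = 1,193.51  (< 2,390 → use Q = 2,390 at tier-2 price)
TC(tier 1 (EOQ₁), Q≈1,191.7) = $10,489,863.80
TC(tier 2, Q≈2,390.0) = $10,467,359.15
Minimum at tier 2: $10,467,359.15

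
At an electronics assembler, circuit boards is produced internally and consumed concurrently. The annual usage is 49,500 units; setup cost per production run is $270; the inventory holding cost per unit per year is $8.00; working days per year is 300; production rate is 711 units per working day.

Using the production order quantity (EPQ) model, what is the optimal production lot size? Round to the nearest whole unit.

2,086 units

Daily demand d = 49,500/300 = 165.000; p = 711; 1 − d/p = 0.76793
EPQ = √(2DS / (H(1 − d/p)))
    = √(2 × 49,500 × 270 / (8 × 0.76793)) ≈ 2,085.90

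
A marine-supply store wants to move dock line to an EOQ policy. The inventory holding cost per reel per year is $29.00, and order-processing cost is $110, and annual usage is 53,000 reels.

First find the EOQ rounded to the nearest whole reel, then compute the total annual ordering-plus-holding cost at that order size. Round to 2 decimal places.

Optimal lot size Q* = (2 × 53,000 × $110 / $29)^½ ≈ 634.09 → Q = 634 reels
Ordering: D/Q × S = 53,000/634 × $110 = $9,195.58
Holding:  Q/2 × H = 634/2 × $29 = $9,193.00
Total = $9,195.58 + $9,193.00 = $18,388.58

$18,388.58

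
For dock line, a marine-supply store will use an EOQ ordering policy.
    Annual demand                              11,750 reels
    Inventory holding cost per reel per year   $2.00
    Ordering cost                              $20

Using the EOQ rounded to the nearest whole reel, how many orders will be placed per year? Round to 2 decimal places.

2DS/H = 2·11,750·20/2 = 235,000.00
EOQ = √235,000.00 ≈ 484.77 → Q = 485
Orders per year = D/Q = 11,750 / 485 = 24.227

24.23 orders per year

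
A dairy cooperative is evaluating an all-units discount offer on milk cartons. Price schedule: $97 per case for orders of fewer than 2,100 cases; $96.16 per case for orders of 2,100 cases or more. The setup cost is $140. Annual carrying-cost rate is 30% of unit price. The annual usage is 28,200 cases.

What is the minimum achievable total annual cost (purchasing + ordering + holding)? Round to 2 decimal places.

H₁ = 30%×$97 = $29.1000;  H₂ = 30%×$96.16 = $28.8480
EOQ₁ = √(2×28,200×140/29.1000) = 520.90  (< 2,100, feasible at tier 1)
EOQ₂ = √(2×28,200×140/28.8480) = 523.17  (< 2,100 → use Q = 2,100 at tier-2 price)
TC(tier 1 (EOQ₁), Q≈520.9) = $2,750,558.28
TC(tier 2, Q≈2,100.0) = $2,743,882.40
Minimum at tier 2: $2,743,882.40

$2,743,882.40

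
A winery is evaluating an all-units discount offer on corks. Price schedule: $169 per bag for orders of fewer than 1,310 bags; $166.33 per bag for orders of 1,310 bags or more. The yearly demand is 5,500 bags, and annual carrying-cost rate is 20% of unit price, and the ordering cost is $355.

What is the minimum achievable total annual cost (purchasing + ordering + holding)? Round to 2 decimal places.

$938,094.69

H₁ = 20%×$169 = $33.8000;  H₂ = 20%×$166.33 = $33.2660
EOQ₁ = √(2×5,500×355/33.8000) = 339.90  (< 1,310, feasible at tier 1)
EOQ₂ = √(2×5,500×355/33.2660) = 342.62  (< 1,310 → use Q = 1,310 at tier-2 price)
TC(tier 1 (EOQ₁), Q≈339.9) = $940,988.65
TC(tier 2, Q≈1,310.0) = $938,094.69
Minimum at tier 2: $938,094.69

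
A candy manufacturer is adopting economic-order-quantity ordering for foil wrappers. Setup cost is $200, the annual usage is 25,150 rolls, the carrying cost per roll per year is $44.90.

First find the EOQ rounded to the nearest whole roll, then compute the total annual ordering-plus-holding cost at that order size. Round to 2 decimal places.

2DS/H = 2·25,150·200/44.9 = 224,053.45
EOQ = √224,053.45 ≈ 473.34 → Q = 473 rolls
Ordering: D/Q × S = 25,150/473 × $200 = $10,634.25
Holding:  Q/2 × H = 473/2 × $44.9 = $10,618.85
Total = $10,634.25 + $10,618.85 = $21,253.10

$21,253.10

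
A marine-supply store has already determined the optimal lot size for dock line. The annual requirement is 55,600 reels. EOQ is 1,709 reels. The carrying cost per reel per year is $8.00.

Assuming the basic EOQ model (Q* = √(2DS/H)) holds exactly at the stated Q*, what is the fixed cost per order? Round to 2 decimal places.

From Q* = √(2DS/H) ⇒ Q*² = 2DS/H.
S = Q²H / (2D) = 1,709² × 8 / (2 × 55,600) = 210.1209

$210.12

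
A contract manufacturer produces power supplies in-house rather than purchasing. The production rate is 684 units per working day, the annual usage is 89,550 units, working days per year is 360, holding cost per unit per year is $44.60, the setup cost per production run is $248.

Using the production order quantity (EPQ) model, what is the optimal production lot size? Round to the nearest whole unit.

d = 89,550/360 = 248.7500 units/day;  effective holding cost H(1 − d/p) = 44.6·(1 − 248.7500/684) = 28.38034
Q* = √(2DS / H_eff) = √(2·89,550·248 / 28.38034) ≈ 1,251.02

1,251 units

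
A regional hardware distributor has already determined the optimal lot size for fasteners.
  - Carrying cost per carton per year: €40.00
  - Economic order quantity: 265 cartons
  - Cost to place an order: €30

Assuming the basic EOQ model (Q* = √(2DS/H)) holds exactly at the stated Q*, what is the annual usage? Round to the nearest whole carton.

From Q* = √(2DS/H) ⇒ Q*² = 2DS/H.
D = Q²H / (2S) = 265² × 40 / (2 × 30) = 46,816.67

46,817 cartons per year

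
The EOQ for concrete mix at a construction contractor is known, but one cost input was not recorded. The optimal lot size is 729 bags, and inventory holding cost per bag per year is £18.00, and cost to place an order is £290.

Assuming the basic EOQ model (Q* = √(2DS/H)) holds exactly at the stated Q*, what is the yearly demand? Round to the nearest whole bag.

16,493 bags per year

From Q* = √(2DS/H) ⇒ Q*² = 2DS/H.
D = Q²H / (2S) = 729² × 18 / (2 × 290) = 16,493.00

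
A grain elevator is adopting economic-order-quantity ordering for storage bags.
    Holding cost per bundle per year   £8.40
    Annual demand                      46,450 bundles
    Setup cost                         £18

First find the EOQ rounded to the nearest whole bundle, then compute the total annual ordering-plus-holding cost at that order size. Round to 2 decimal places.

£3,747.86

Q* = √(2·D·S / H) = √(2·46,450·18 / 8.4) = √199,071.4 ≈ 446.17 → Q = 446 bundles
Orders/yr = 46,450/446 = 104.148; ordering cost = 104.148 × £18 = £1,874.66
Average inventory = 446/2 = 223; holding cost = 223 × £8.4 = £1,873.20
Total = £1,874.66 + £1,873.20 = £3,747.86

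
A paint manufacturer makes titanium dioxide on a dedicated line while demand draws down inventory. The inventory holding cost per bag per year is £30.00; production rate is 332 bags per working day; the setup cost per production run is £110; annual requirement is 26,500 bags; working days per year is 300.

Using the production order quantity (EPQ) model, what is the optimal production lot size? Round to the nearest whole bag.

Daily demand d = 26,500/300 = 88.333; p = 332; 1 − d/p = 0.73394
EPQ = √(2DS / (H(1 − d/p)))
    = √(2 × 26,500 × 110 / (30 × 0.73394)) ≈ 514.57

515 bags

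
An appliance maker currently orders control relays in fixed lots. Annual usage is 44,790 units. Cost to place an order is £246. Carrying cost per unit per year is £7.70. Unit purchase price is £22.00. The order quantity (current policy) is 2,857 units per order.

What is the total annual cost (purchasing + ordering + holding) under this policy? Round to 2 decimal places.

£1,000,236.06

Annual ordering cost = (D/Q)·S = (44,790/2,857) × 246 = £3,856.61
Annual holding cost  = (Q/2)·H = (2,857/2) × 7.7 = £10,999.45
Purchase cost = D·C = 44,790 × 22 = £985,380.00
Total = £3,856.61 + £10,999.45 + £985,380.00 = £1,000,236.06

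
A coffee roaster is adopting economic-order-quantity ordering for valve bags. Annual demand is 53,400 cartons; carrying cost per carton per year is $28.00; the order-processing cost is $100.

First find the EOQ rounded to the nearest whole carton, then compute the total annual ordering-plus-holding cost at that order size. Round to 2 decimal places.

Optimal lot size Q* = (2 × 53,400 × $100 / $28)^½ ≈ 617.60 → Q = 618 cartons
Ordering: D/Q × S = 53,400/618 × $100 = $8,640.78
Holding:  Q/2 × H = 618/2 × $28 = $8,652.00
Total = $8,640.78 + $8,652.00 = $17,292.78

$17,292.78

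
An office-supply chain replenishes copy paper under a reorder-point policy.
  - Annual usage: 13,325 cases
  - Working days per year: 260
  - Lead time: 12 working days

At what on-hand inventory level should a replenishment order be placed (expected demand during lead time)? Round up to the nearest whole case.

Daily demand d = 13,325 / 260 = 51.250 cases/day
Demand during lead time = 51.250 × 12 = 615.00
Reorder point = 615.00 → round up

615 cases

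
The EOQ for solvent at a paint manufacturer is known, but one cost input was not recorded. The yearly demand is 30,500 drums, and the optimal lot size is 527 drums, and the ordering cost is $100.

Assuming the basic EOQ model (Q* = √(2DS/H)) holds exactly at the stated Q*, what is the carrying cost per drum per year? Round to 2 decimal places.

EOQ relation: Q² = 2DS/H, so rearrange for the unknown.
H = 2DS / Q² = 2 × 30,500 × 100 / 527² = 21.9639

$21.96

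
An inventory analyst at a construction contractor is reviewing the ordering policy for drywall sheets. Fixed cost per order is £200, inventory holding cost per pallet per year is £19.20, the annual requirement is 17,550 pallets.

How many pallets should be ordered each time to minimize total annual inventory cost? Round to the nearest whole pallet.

605 pallets

Q* = √(2·D·S / H) = √(2·17,550·200 / 19.2) = √365,625.0 ≈ 604.67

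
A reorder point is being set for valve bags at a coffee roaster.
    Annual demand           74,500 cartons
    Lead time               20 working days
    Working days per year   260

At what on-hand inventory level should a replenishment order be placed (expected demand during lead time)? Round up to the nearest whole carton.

Daily demand d = 74,500 / 260 = 286.538 cartons/day
Demand during lead time = 286.538 × 20 = 5,730.77
Reorder point = 5,730.77 → round up

5,731 cartons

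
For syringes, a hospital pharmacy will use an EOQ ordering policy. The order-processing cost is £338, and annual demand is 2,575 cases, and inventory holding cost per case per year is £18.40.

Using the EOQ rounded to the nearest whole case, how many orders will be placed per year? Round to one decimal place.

8.4 orders per year

Q* = √(2·D·S / H) = √(2·2,575·338 / 18.4) = √94,603.3 ≈ 307.58 → Q = 308
N = D/Q = 2,575/308 ≈ 8.360 orders/yr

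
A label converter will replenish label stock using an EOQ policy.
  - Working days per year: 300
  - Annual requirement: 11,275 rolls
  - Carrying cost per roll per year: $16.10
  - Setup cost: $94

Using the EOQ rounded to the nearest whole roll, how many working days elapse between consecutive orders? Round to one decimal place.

9.7 days

EOQ = √(2DS/H) = √(2 × 11,275 × 94 / 16.1)
    = √(131,658.39) ≈ 362.85 → Q = 363 rolls
Cycle time = (working days × Q)/D = (300 × 363) / 11,275 = 9.659 days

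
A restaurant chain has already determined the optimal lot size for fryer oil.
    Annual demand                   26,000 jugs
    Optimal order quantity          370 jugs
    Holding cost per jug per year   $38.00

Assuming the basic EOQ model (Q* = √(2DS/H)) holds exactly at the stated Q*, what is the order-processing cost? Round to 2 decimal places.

$100.04

From Q* = √(2DS/H) ⇒ Q*² = 2DS/H.
S = Q²H / (2D) = 370² × 38 / (2 × 26,000) = 100.0423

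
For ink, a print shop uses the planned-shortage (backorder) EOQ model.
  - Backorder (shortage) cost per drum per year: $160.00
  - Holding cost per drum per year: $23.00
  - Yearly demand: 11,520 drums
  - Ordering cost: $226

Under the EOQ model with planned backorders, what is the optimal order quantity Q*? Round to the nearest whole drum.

Q* = √(2DS/H) · √((H + b)/b)
   = √(2 × 11,520 × 226 / 23) · √((23 + 160) / 160)
   = 475.808 × 1.0695 ≈ 508.86

509 drums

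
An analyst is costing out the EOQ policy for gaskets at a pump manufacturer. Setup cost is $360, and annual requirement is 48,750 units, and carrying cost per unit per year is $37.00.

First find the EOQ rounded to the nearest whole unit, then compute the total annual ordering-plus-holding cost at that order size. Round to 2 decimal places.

$36,037.48

2DS/H = 2·48,750·360/37 = 948,648.65
EOQ = √948,648.65 ≈ 973.99 → Q = 974 units
Orders/yr = 48,750/974 = 50.051; ordering cost = 50.051 × $360 = $18,018.48
Average inventory = 974/2 = 487; holding cost = 487 × $37 = $18,019.00
Total = $18,018.48 + $18,019.00 = $36,037.48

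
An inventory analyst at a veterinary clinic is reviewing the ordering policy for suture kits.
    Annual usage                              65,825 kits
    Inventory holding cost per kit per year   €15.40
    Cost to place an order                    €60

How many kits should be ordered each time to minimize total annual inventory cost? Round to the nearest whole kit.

716 kits

Optimal lot size Q* = (2 × 65,825 × €60 / €15.4)^½ ≈ 716.19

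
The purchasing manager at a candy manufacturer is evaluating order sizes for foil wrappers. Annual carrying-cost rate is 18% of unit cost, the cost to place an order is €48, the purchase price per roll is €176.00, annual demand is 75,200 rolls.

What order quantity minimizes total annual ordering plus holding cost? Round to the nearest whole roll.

Carrying cost H = €176 × 18% = €31.6800/roll/yr
2DS/H = 2·75,200·48/31.68 = 227,878.79
EOQ = √227,878.79 ≈ 477.37

477 rolls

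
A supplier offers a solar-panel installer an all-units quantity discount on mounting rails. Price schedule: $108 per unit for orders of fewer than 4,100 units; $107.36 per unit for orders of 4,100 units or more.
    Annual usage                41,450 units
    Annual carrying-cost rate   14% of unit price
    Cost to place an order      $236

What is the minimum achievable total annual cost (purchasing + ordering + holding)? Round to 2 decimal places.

$4,483,270.22

H₁ = 14%×$108 = $15.1200;  H₂ = 14%×$107.36 = $15.0304
EOQ₁ = √(2×41,450×236/15.1200) = 1,137.52  (< 4,100, feasible at tier 1)
EOQ₂ = √(2×41,450×236/15.0304) = 1,140.90  (< 4,100 → use Q = 4,100 at tier-2 price)
TC(tier 1 (EOQ₁), Q≈1,137.5) = $4,493,799.24
TC(tier 2, Q≈4,100.0) = $4,483,270.22
Minimum at tier 2: $4,483,270.22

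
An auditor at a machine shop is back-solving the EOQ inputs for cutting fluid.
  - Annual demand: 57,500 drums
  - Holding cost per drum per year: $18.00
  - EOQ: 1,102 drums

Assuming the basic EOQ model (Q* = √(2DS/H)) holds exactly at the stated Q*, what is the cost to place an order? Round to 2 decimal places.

From Q* = √(2DS/H) ⇒ Q*² = 2DS/H.
S = Q²H / (2D) = 1,102² × 18 / (2 × 57,500) = 190.0806

$190.08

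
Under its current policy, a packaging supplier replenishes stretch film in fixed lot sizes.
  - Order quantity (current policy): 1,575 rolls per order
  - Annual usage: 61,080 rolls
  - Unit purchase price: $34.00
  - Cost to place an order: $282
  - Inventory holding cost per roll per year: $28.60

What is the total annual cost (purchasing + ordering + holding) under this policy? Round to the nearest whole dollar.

Annual ordering cost = (D/Q)·S = (61,080/1,575) × 282 = $10,936.23
Annual holding cost  = (Q/2)·H = (1,575/2) × 28.6 = $22,522.50
Purchase cost = D·C = 61,080 × 34 = $2,076,720.00
Total = $10,936.23 + $22,522.50 + $2,076,720.00 = $2,110,178.73

$2,110,179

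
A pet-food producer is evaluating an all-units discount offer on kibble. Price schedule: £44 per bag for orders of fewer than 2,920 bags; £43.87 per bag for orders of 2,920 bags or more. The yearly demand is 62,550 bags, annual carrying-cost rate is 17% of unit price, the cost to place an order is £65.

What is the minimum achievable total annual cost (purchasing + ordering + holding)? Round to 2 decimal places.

H₁ = 17%×£44 = £7.4800;  H₂ = 17%×£43.87 = £7.4579
EOQ₁ = √(2×62,550×65/7.4800) = 1,042.64  (< 2,920, feasible at tier 1)
EOQ₂ = √(2×62,550×65/7.4579) = 1,044.18  (< 2,920 → use Q = 2,920 at tier-2 price)
TC(tier 1 (EOQ₁), Q≈1,042.6) = £2,759,998.95
TC(tier 2, Q≈2,920.0) = £2,756,349.41
Minimum at tier 2: £2,756,349.41

£2,756,349.41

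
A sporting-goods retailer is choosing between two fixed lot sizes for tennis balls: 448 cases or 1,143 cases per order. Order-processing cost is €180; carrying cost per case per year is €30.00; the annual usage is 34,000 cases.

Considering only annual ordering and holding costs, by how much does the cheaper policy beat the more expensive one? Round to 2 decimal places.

€2,118.62

For each Q, cost = (D/Q)·S + (Q/2)·H.
TC(448) = (34,000/448)×180 + (448/2)×30 = €20,380.71
TC(1,143) = (34,000/1,143)×180 + (1,143/2)×30 = €22,499.33
Cheaper: Q = 448.  Difference = €2,118.62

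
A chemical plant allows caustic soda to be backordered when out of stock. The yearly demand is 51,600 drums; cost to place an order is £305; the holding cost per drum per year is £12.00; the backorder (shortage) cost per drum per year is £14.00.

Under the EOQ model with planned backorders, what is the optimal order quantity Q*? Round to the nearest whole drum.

Basic EOQ = √(2·51,600·305/12) = 1,619.568
Backorder adjustment √((H+b)/b) = √((12+14)/14) = 1.3628
Q* = 1,619.568 × 1.3628 ≈ 2,207.10

2,207 drums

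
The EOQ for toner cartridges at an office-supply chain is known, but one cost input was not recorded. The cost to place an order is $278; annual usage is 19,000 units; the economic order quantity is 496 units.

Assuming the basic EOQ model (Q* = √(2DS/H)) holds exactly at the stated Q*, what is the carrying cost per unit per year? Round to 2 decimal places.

$42.94

EOQ relation: Q² = 2DS/H, so rearrange for the unknown.
H = 2DS / Q² = 2 × 19,000 × 278 / 496² = 42.9403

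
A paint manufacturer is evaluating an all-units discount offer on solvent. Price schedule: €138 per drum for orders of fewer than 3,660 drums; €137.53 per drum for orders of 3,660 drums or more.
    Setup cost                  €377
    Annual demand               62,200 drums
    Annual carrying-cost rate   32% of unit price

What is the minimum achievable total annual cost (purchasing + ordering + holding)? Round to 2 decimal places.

€8,629,108.80

H₁ = 32%×€138 = €44.1600;  H₂ = 32%×€137.53 = €44.0096
EOQ₁ = √(2×62,200×377/44.1600) = 1,030.54  (< 3,660, feasible at tier 1)
EOQ₂ = √(2×62,200×377/44.0096) = 1,032.30  (< 3,660 → use Q = 3,660 at tier-2 price)
TC(tier 1 (EOQ₁), Q≈1,030.5) = €8,629,108.80
TC(tier 2, Q≈3,660.0) = €8,641,310.51
Minimum at tier 1 (EOQ₁): €8,629,108.80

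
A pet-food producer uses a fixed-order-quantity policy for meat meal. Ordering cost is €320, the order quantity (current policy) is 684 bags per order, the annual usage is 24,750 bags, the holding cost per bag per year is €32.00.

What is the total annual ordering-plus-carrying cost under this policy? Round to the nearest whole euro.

Orders/yr = 24,750/684 = 36.184; ordering cost = 36.184 × €320 = €11,578.95
Average inventory = 684/2 = 342; holding cost = 342 × €32 = €10,944.00
Total = €11,578.95 + €10,944.00 = €22,522.95

€22,523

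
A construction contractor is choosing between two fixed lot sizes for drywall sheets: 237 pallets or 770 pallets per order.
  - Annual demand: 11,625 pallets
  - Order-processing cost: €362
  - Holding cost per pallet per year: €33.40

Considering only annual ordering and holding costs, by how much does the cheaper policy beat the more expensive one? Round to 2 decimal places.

For each Q, cost = (D/Q)·S + (Q/2)·H.
TC(237) = (11,625/237)×362 + (237/2)×33.4 = €21,714.23
TC(770) = (11,625/770)×362 + (770/2)×33.4 = €18,324.26
Lots of 770 are cheaper by €3,389.97.

€3,389.97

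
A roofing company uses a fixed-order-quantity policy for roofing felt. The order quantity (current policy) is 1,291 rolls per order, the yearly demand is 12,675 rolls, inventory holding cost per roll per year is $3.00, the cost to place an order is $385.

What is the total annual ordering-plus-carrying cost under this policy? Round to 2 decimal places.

$5,716.42

Annual ordering cost = (D/Q)·S = (12,675/1,291) × 385 = $3,779.92
Annual holding cost  = (Q/2)·H = (1,291/2) × 3 = $1,936.50
Total = $3,779.92 + $1,936.50 = $5,716.42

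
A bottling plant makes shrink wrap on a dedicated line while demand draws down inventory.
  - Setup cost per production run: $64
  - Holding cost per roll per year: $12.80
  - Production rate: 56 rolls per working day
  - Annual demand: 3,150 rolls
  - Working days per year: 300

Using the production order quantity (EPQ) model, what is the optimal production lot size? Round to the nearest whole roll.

d = 3,150/300 = 10.5000 rolls/day;  effective holding cost H(1 − d/p) = 12.8·(1 − 10.5000/56) = 10.40000
Q* = √(2DS / H_eff) = √(2·3,150·64 / 10.40000) ≈ 196.90

197 rolls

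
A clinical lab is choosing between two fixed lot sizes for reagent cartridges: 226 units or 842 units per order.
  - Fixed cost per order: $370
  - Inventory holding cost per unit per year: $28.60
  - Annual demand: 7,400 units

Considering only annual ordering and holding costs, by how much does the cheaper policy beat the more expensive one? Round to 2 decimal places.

$54.46

For each Q, cost = (D/Q)·S + (Q/2)·H.
TC(226) = (7,400/226)×370 + (226/2)×28.6 = $15,346.84
TC(842) = (7,400/842)×370 + (842/2)×28.6 = $15,292.38
Cheaper: Q = 842.  Difference = $54.46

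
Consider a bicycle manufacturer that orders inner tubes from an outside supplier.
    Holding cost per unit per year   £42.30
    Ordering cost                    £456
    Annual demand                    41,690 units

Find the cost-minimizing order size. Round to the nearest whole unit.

948 units

EOQ = √(2DS/H) = √(2 × 41,690 × 456 / 42.3)
    = √(898,848.23) ≈ 948.08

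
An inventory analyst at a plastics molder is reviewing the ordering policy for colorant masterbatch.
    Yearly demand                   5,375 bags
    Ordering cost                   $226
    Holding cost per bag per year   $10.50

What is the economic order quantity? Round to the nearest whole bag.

Optimal lot size Q* = (2 × 5,375 × $226 / $10.5)^½ ≈ 481.02

481 bags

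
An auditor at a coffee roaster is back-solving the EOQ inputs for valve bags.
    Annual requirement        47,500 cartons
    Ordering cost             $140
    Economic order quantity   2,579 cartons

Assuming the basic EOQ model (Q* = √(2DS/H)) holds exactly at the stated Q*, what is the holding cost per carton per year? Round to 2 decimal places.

$2.00

EOQ relation: Q² = 2DS/H, so rearrange for the unknown.
H = 2DS / Q² = 2 × 47,500 × 140 / 2,579² = 1.9996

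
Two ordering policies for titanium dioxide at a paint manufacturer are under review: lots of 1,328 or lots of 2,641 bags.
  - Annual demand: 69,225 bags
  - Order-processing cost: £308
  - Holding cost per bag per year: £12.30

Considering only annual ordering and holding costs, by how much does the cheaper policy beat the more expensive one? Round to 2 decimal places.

£92.95

Annual cost at Q: ordering D·S/Q plus holding Q·H/2.
TC(1,328) = (69,225/1,328)×308 + (1,328/2)×12.3 = £24,222.40
TC(2,641) = (69,225/2,641)×308 + (2,641/2)×12.3 = £24,315.34
Cheaper: Q = 1,328.  Difference = £92.95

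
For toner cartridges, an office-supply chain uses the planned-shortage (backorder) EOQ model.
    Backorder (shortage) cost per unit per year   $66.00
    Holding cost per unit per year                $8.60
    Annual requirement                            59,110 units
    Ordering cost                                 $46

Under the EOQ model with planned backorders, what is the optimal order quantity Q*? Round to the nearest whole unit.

Q* = √(2DS/H) · √((H + b)/b)
   = √(2 × 59,110 × 46 / 8.6) · √((8.6 + 66) / 66)
   = 795.198 × 1.0632 ≈ 845.42

845 units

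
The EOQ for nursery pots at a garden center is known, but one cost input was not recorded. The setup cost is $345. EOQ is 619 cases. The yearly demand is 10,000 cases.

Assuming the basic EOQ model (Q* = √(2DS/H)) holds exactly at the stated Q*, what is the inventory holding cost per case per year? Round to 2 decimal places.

$18.01

Since Q* = (2DS/H)^½, squaring gives Q*²·H = 2DS.
H = 2DS / Q² = 2 × 10,000 × 345 / 619² = 18.0081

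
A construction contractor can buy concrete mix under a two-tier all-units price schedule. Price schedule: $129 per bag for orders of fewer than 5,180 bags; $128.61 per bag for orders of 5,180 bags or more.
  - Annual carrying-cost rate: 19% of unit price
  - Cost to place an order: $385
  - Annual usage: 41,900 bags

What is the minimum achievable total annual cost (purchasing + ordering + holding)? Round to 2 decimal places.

H₁ = 19%×$129 = $24.5100;  H₂ = 19%×$128.61 = $24.4359
EOQ₁ = √(2×41,900×385/24.5100) = 1,147.31  (< 5,180, feasible at tier 1)
EOQ₂ = √(2×41,900×385/24.4359) = 1,149.05  (< 5,180 → use Q = 5,180 at tier-2 price)
TC(tier 1 (EOQ₁), Q≈1,147.3) = $5,433,220.56
TC(tier 2, Q≈5,180.0) = $5,455,162.17
Minimum at tier 1 (EOQ₁): $5,433,220.56

$5,433,220.56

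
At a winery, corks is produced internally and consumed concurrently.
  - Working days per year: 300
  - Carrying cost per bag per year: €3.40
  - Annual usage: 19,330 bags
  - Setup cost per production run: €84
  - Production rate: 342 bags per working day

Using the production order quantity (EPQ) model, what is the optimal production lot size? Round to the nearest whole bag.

d = 19,330/300 = 64.4333 bags/day;  effective holding cost H(1 − d/p) = 3.4·(1 − 64.4333/342) = 2.75943
Q* = √(2DS / H_eff) = √(2·19,330·84 / 2.75943) ≈ 1,084.83

1,085 bags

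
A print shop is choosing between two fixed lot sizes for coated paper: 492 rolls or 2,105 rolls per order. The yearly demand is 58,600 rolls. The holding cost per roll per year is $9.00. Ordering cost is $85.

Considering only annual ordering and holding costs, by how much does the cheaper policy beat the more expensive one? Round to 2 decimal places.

Annual cost at Q: ordering D·S/Q plus holding Q·H/2.
TC(492) = (58,600/492)×85 + (492/2)×9 = $12,337.98
TC(2,105) = (58,600/2,105)×85 + (2,105/2)×9 = $11,838.77
|ΔTC| = |$12,337.98 − $11,838.77| = $499.21

$499.21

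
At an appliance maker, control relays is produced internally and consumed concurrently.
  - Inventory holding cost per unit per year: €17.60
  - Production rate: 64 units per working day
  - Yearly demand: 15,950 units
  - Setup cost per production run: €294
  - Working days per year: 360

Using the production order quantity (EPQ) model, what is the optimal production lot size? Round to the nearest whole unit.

1,316 units

d = 15,950/360 = 44.3056 units/day;  effective holding cost H(1 − d/p) = 17.6·(1 − 44.3056/64) = 5.41597
Q* = √(2DS / H_eff) = √(2·15,950·294 / 5.41597) ≈ 1,315.92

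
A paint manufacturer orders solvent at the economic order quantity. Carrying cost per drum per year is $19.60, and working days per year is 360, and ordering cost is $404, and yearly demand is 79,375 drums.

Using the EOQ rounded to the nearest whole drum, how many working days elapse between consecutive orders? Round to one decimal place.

Q* = √(2·D·S / H) = √(2·79,375·404 / 19.6) = √3,272,193.9 ≈ 1,808.92 → Q = 1,809 drums
Days between orders = 360 / (D/Q) = 360 / 43.878 ≈ 8.205

8.2 days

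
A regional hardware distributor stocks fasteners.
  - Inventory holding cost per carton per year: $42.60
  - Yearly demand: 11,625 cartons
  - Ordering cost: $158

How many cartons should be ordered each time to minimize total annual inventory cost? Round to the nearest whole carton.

2DS/H = 2·11,625·158/42.6 = 86,232.39
EOQ = √86,232.39 ≈ 293.65

294 cartons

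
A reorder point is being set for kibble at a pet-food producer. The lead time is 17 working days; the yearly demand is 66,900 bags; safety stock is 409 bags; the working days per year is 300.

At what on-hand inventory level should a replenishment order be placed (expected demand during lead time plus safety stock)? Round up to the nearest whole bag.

4,200 bags

Daily demand d = 66,900 / 300 = 223.000 bags/day
Demand during lead time = 223.000 × 17 = 3,791.00
Reorder point = 3,791.00 + 409 = 4,200.00 → round up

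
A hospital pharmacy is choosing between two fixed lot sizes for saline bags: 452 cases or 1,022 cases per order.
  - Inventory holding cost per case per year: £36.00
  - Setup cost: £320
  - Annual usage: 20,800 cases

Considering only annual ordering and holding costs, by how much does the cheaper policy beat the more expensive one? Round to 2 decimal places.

£2,047.06

For each Q, cost = (D/Q)·S + (Q/2)·H.
TC(452) = (20,800/452)×320 + (452/2)×36 = £22,861.66
TC(1,022) = (20,800/1,022)×320 + (1,022/2)×36 = £24,908.72
Cheaper: Q = 452.  Difference = £2,047.06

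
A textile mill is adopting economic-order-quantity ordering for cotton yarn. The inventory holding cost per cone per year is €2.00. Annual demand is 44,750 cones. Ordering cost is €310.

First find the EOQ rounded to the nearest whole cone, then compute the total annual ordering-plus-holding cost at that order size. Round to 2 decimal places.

Q* = √(2·D·S / H) = √(2·44,750·310 / 2) = √13,872,500.0 ≈ 3,724.58 → Q = 3,725 cones
Annual ordering cost = (D/Q)·S = (44,750/3,725) × 310 = €3,724.16
Annual holding cost  = (Q/2)·H = (3,725/2) × 2 = €3,725.00
Total = €3,724.16 + €3,725.00 = €7,449.16

€7,449.16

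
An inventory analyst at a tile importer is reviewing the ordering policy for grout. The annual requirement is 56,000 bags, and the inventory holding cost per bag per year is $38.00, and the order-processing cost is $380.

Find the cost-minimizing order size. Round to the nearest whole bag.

1,058 bags

2DS/H = 2·56,000·380/38 = 1,120,000.00
EOQ = √1,120,000.00 ≈ 1,058.30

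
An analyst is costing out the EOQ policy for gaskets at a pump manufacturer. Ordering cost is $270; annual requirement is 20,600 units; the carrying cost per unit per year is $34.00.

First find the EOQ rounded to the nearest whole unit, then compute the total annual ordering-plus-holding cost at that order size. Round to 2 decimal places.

EOQ = √(2DS/H) = √(2 × 20,600 × 270 / 34)
    = √(327,176.47) ≈ 571.99 → Q = 572 units
Ordering: D/Q × S = 20,600/572 × $270 = $9,723.78
Holding:  Q/2 × H = 572/2 × $34 = $9,724.00
Total = $9,723.78 + $9,724.00 = $19,447.78

$19,447.78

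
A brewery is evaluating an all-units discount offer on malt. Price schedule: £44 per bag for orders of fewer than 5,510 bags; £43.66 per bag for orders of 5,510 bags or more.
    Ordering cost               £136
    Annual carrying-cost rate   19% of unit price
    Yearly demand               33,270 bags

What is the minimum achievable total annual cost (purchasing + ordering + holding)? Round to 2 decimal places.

H₁ = 19%×£44 = £8.3600;  H₂ = 19%×£43.66 = £8.2954
EOQ₁ = √(2×33,270×136/8.3600) = 1,040.42  (< 5,510, feasible at tier 1)
EOQ₂ = √(2×33,270×136/8.2954) = 1,044.46  (< 5,510 → use Q = 5,510 at tier-2 price)
TC(tier 1 (EOQ₁), Q≈1,040.4) = £1,472,577.89
TC(tier 2, Q≈5,510.0) = £1,476,243.21
Minimum at tier 1 (EOQ₁): £1,472,577.89

£1,472,577.89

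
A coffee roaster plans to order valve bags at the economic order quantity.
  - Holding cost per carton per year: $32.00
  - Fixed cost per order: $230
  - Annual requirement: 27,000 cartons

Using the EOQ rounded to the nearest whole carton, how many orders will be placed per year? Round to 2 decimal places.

43.34 orders per year

2DS/H = 2·27,000·230/32 = 388,125.00
EOQ = √388,125.00 ≈ 623.00 → Q = 623
Orders per year = D/Q = 27,000 / 623 = 43.339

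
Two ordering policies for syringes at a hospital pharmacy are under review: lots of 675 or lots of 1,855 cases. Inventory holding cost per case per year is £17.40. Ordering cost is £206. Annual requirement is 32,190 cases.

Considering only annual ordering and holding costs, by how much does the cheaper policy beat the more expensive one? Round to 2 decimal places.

For each Q, cost = (D/Q)·S + (Q/2)·H.
TC(675) = (32,190/675)×206 + (675/2)×17.4 = £15,696.41
TC(1,855) = (32,190/1,855)×206 + (1,855/2)×17.4 = £19,713.24
|ΔTC| = |£15,696.41 − £19,713.24| = £4,016.83

£4,016.83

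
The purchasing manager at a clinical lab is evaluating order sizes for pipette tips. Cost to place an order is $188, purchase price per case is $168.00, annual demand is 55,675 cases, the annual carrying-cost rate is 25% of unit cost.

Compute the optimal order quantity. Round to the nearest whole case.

706 cases

Carrying cost H = $168 × 25% = $42.0000/case/yr
Q* = √(2·D·S / H) = √(2·55,675·188 / 42) = √498,423.8 ≈ 705.99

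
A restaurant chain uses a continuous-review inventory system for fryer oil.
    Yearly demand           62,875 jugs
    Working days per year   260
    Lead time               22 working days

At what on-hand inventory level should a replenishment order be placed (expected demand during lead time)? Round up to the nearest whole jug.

5,321 jugs

Daily demand d = 62,875 / 260 = 241.827 jugs/day
Demand during lead time = 241.827 × 22 = 5,320.19
Reorder point = 5,320.19 → round up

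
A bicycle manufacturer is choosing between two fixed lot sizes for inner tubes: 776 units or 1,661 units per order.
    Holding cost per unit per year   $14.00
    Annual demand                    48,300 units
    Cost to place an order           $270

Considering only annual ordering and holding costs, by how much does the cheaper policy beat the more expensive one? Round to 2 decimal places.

TC(Q) = (D/Q)S + (Q/2)H
TC(776) = (48,300/776)×270 + (776/2)×14 = $22,237.41
TC(1,661) = (48,300/1,661)×270 + (1,661/2)×14 = $19,478.29
|ΔTC| = |$22,237.41 − $19,478.29| = $2,759.12

$2,759.12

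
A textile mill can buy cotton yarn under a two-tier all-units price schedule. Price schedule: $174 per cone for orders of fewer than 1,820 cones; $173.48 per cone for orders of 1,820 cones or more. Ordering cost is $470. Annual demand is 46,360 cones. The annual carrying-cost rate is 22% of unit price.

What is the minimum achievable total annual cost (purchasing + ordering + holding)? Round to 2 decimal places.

H₁ = 22%×$174 = $38.2800;  H₂ = 22%×$173.48 = $38.1656
EOQ₁ = √(2×46,360×470/38.2800) = 1,066.96  (< 1,820, feasible at tier 1)
EOQ₂ = √(2×46,360×470/38.1656) = 1,068.56  (< 1,820 → use Q = 1,820 at tier-2 price)
TC(tier 1 (EOQ₁), Q≈1,067.0) = $8,107,483.37
TC(tier 2, Q≈1,820.0) = $8,089,235.58
Minimum at tier 2: $8,089,235.58

$8,089,235.58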